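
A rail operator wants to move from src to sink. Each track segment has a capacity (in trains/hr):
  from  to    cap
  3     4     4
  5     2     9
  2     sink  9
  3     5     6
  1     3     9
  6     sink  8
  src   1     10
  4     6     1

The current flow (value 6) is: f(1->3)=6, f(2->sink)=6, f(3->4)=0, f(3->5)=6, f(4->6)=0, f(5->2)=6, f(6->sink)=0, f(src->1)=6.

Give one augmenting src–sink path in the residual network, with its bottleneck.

src->1->3->4->6->sink, bottleneck 1

Residual along src->1->3->4->6->sink: src->1: 4, 1->3: 3, 3->4: 4, 4->6: 1, 6->sink: 8.
Bottleneck = min = 1.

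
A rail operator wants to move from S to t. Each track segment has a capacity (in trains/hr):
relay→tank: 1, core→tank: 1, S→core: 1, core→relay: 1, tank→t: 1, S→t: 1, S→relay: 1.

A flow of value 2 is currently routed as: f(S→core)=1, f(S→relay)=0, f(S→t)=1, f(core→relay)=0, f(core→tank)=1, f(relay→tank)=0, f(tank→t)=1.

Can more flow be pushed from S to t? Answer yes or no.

No

Residual reachable from S: {S, core, relay, tank}; t is not reachable.
Saturated cut: S→t, tank→t with total capacity 2 = current flow value. Flow is maximum.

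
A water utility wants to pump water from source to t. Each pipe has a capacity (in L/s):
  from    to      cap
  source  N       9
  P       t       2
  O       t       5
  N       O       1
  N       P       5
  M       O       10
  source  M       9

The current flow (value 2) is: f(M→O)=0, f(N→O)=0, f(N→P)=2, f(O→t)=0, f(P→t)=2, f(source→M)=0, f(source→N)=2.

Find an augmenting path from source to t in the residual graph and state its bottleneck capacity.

Residual along source→N→O→t: source→N: 7, N→O: 1, O→t: 5.
Bottleneck = min = 1.

source→N→O→t, bottleneck 1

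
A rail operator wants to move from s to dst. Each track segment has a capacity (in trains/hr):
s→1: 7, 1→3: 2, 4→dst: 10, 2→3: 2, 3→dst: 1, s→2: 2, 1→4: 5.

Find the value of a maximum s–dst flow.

6

Augment s→2→3→dst: bottleneck 1. Total 1.
Augment s→1→4→dst: bottleneck 5. Total 6.
No augmenting path remains in the residual graph.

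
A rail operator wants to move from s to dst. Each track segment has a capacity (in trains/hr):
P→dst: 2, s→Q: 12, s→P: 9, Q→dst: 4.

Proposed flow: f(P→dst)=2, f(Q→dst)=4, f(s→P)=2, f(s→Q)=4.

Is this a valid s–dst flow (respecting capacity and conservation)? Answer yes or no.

Yes

Every edge has 0 ≤ f(e) ≤ cap(e).
At each intermediate node, inflow equals outflow.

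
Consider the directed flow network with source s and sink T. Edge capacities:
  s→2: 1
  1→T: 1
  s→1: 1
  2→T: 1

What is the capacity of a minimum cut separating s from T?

2

Max flow = 2 (via 2 augmenting paths).
In the residual at optimum, the set reachable from s is {s}.
Cut edges: s→1 (cap 1), s→2 (cap 1). Sum = 2.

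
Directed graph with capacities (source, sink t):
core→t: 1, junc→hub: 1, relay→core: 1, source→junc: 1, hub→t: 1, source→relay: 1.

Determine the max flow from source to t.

2

Augment source→relay→core→t: bottleneck 1. Total 1.
Augment source→junc→hub→t: bottleneck 1. Total 2.
No augmenting path remains in the residual graph.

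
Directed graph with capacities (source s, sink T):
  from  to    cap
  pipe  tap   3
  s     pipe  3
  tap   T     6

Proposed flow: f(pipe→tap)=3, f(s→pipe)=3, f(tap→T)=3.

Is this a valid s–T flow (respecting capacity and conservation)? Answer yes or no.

Every edge has 0 ≤ f(e) ≤ cap(e).
At each intermediate node, inflow equals outflow.

Yes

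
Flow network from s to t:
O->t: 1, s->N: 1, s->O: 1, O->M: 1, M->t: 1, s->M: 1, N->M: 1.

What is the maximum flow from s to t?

Augment s->O->t: bottleneck 1. Total 1.
Augment s->M->t: bottleneck 1. Total 2.
No augmenting path remains in the residual graph.

2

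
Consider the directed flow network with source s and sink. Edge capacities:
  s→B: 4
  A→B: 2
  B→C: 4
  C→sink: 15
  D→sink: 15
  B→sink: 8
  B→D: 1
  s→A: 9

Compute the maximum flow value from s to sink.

6

Augment s→B→sink: bottleneck 4. Total 4.
Augment s→A→B→sink: bottleneck 2. Total 6.
No augmenting path remains in the residual graph.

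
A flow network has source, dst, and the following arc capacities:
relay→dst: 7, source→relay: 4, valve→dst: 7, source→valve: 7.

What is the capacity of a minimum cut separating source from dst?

11

Max flow = 11 (via 2 augmenting paths).
In the residual at optimum, the set reachable from source is {source}.
Cut edges: source→valve (cap 7), source→relay (cap 4). Sum = 11.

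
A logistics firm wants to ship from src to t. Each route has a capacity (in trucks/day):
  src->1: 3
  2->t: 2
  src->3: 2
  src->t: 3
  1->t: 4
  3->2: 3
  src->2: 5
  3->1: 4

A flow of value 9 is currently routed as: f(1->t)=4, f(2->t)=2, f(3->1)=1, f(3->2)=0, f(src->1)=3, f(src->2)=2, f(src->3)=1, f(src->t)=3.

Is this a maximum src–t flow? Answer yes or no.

Yes

Residual reachable from src: {1, 2, 3, src}; t is not reachable.
Saturated cut: src->t, 2->t, 1->t with total capacity 9 = current flow value. Flow is maximum.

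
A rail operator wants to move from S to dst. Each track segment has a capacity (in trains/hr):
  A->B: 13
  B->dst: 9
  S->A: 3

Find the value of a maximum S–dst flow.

3

Augment S->A->B->dst: bottleneck 3. Total 3.
No augmenting path remains in the residual graph.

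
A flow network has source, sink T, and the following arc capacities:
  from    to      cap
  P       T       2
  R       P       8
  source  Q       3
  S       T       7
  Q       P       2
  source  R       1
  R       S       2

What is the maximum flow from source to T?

Augment source->R->S->T: bottleneck 1. Total 1.
Augment source->Q->P->T: bottleneck 2. Total 3.
No augmenting path remains in the residual graph.

3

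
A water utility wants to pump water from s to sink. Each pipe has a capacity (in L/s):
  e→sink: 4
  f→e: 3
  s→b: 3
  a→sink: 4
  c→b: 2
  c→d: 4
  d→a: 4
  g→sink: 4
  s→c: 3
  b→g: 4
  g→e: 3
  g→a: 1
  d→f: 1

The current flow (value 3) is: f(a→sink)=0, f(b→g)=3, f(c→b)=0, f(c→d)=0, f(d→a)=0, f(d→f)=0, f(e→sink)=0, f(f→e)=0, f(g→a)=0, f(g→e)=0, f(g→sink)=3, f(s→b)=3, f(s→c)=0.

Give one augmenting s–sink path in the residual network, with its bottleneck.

s→c→d→a→sink, bottleneck 3

Residual along s→c→d→a→sink: s→c: 3, c→d: 4, d→a: 4, a→sink: 4.
Bottleneck = min = 3.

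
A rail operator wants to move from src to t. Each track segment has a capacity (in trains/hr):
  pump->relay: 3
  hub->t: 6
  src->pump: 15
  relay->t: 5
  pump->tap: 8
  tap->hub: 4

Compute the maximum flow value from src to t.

7

Augment src->pump->relay->t: bottleneck 3. Total 3.
Augment src->pump->tap->hub->t: bottleneck 4. Total 7.
No augmenting path remains in the residual graph.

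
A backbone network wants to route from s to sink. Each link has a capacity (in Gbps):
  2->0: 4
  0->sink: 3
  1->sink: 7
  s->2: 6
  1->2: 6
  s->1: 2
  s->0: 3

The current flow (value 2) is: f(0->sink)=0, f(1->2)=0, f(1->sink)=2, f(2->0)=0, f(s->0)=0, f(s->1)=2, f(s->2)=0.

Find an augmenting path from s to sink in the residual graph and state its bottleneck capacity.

s->0->sink, bottleneck 3

Residual along s->0->sink: s->0: 3, 0->sink: 3.
Bottleneck = min = 3.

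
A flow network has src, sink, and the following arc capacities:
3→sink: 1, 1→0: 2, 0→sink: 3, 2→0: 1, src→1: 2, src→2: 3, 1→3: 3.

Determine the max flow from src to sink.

3

Augment src→1→3→sink: bottleneck 1. Total 1.
Augment src→1→0→sink: bottleneck 1. Total 2.
Augment src→2→0→sink: bottleneck 1. Total 3.
No augmenting path remains in the residual graph.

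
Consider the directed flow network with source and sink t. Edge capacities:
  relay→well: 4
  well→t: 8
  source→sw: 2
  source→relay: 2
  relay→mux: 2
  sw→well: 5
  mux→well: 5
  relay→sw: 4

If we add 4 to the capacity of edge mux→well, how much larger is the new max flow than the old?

Original max flow = 4.
Edge mux→well does not cross the min cut (source side {source}), so extra capacity there cannot help.
New max flow = 4. Increase = 0.

0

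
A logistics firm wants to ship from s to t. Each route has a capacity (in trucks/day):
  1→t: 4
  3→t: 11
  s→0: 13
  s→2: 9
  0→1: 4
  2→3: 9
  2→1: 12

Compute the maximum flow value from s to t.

Augment s→0→1→t: bottleneck 4. Total 4.
Augment s→2→3→t: bottleneck 9. Total 13.
No augmenting path remains in the residual graph.

13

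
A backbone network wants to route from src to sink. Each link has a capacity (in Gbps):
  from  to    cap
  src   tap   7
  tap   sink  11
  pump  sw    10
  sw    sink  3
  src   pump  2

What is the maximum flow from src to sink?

9

Augment src->tap->sink: bottleneck 7. Total 7.
Augment src->pump->sw->sink: bottleneck 2. Total 9.
No augmenting path remains in the residual graph.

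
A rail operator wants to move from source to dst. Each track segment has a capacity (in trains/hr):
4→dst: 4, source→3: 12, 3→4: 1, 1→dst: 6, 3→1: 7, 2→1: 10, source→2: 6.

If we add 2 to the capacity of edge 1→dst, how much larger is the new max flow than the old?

2

Original max flow = 7.
After raising cap(1→dst), augmenting paths through that edge carry 2 more units.
New max flow = 9. Increase = 2.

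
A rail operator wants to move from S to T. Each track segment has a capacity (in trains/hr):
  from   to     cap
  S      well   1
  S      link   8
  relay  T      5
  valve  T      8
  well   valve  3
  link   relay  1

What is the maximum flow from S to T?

2

Augment S→well→valve→T: bottleneck 1. Total 1.
Augment S→link→relay→T: bottleneck 1. Total 2.
No augmenting path remains in the residual graph.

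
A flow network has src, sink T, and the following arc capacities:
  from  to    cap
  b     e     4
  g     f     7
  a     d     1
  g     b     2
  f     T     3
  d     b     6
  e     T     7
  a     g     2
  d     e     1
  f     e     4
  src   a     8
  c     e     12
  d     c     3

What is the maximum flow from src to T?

Augment src->a->g->f->T: bottleneck 2. Total 2.
Augment src->a->d->e->T: bottleneck 1. Total 3.
No augmenting path remains in the residual graph.

3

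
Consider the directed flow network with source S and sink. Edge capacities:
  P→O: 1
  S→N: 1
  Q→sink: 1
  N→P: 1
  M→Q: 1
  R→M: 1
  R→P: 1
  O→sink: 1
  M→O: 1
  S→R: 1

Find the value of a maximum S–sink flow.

2

Augment S→R→P→O→sink: bottleneck 1. Total 1.
Augment S→N→P→R→M→Q→sink: bottleneck 1. Total 2.
No augmenting path remains in the residual graph.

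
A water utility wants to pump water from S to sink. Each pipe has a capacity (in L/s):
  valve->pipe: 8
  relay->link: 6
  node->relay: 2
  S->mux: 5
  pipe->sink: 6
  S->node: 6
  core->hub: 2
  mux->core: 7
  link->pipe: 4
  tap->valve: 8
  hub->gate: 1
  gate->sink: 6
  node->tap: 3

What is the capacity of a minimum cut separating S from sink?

Max flow = 6 (via 3 augmenting paths).
In the residual at optimum, the set reachable from S is {S, core, hub, mux, node}.
Cut edges: hub->gate (cap 1), node->tap (cap 3), node->relay (cap 2). Sum = 6.

6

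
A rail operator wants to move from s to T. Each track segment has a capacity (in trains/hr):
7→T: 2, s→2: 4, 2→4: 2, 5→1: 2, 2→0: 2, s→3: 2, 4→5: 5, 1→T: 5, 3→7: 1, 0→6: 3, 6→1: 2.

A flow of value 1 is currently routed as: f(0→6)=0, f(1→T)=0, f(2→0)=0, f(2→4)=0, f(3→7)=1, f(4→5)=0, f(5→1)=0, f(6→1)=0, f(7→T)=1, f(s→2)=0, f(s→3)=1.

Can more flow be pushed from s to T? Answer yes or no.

Residual path s→2→4→5→1→T has bottleneck 2 > 0.
Pushing 2 along it raises the flow to 3, so the given flow is not maximum.

Yes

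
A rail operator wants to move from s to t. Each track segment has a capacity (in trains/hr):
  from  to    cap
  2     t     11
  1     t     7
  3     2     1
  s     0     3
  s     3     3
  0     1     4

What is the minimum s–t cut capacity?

4

Max flow = 4 (via 2 augmenting paths).
In the residual at optimum, the set reachable from s is {3, s}.
Cut edges: 3→2 (cap 1), s→0 (cap 3). Sum = 4.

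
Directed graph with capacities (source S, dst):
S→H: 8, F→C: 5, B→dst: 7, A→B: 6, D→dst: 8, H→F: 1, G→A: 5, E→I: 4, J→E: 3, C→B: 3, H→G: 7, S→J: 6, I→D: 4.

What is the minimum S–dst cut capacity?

Max flow = 9 (via 3 augmenting paths).
In the residual at optimum, the set reachable from S is {G, H, J, S}.
Cut edges: J→E (cap 3), G→A (cap 5), H→F (cap 1). Sum = 9.

9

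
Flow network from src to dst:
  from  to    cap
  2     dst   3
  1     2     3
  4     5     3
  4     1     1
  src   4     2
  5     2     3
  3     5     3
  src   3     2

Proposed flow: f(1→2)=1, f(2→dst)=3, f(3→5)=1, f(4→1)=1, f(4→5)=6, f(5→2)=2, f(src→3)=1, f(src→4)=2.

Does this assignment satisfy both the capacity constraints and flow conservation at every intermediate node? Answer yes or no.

No

Capacity violated on 4→5: flow 6 > capacity 3.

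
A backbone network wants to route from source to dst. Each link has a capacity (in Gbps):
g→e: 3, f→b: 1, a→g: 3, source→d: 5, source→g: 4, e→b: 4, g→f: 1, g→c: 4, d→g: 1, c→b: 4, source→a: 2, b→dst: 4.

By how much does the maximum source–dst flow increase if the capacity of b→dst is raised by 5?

3

Original max flow = 4.
After raising cap(b→dst), augmenting paths through that edge carry 3 more units.
New max flow = 7. Increase = 3.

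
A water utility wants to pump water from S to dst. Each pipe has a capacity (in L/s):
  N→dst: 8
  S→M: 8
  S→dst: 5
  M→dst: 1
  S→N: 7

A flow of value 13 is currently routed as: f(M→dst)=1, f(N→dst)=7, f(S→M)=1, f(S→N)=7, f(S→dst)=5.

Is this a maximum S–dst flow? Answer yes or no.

Yes

Residual reachable from S: {M, S}; dst is not reachable.
Saturated cut: S→N, S→dst, M→dst with total capacity 13 = current flow value. Flow is maximum.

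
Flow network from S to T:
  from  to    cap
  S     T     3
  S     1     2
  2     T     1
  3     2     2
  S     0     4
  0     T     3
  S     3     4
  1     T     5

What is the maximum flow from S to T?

9

Augment S→T: bottleneck 3. Total 3.
Augment S→1→T: bottleneck 2. Total 5.
Augment S→0→T: bottleneck 3. Total 8.
Augment S→3→2→T: bottleneck 1. Total 9.
No augmenting path remains in the residual graph.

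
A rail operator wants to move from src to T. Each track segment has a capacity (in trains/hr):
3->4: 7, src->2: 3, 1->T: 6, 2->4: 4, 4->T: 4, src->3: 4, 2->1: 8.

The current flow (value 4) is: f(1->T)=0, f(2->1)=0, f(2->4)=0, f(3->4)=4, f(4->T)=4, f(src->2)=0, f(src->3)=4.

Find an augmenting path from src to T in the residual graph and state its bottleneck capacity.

src->2->1->T, bottleneck 3

Residual along src->2->1->T: src->2: 3, 2->1: 8, 1->T: 6.
Bottleneck = min = 3.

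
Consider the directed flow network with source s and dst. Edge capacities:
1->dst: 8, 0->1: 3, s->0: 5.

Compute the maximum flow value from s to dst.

Augment s->0->1->dst: bottleneck 3. Total 3.
No augmenting path remains in the residual graph.

3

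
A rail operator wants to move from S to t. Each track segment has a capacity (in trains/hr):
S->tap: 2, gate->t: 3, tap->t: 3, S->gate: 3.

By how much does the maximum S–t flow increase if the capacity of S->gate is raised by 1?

Original max flow = 5.
Even with extra capacity on S->gate, another cut of capacity 5 remains binding.
New max flow = 5. Increase = 0.

0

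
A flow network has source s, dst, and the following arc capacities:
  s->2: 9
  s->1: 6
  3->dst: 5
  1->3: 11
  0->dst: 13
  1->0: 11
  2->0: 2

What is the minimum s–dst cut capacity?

8

Max flow = 8 (via 2 augmenting paths).
In the residual at optimum, the set reachable from s is {2, s}.
Cut edges: s->1 (cap 6), 2->0 (cap 2). Sum = 8.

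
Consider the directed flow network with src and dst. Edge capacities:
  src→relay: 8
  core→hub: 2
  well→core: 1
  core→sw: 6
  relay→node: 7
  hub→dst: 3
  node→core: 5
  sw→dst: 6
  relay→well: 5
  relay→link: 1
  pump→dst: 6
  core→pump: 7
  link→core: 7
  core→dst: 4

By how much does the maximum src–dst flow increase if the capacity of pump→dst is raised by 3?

Original max flow = 7.
Edge pump→dst does not cross the min cut (source side {node, relay, src, well}), so extra capacity there cannot help.
New max flow = 7. Increase = 0.

0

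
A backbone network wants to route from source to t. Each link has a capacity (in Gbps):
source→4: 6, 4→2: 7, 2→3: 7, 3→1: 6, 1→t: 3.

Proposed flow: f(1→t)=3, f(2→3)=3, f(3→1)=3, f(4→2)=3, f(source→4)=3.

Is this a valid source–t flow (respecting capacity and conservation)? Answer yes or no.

Every edge has 0 ≤ f(e) ≤ cap(e).
At each intermediate node, inflow equals outflow.

Yes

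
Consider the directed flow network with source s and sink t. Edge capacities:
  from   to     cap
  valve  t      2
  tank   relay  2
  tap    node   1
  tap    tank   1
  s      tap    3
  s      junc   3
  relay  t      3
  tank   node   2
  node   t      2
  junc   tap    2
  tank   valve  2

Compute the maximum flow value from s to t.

2

Augment s→tap→node→t: bottleneck 1. Total 1.
Augment s→tap→tank→valve→t: bottleneck 1. Total 2.
No augmenting path remains in the residual graph.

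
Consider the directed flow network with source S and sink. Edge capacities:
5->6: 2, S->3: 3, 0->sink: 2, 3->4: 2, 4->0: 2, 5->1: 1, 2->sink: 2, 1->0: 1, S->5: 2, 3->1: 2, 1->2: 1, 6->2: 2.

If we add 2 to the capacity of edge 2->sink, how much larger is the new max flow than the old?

1

Original max flow = 4.
After raising cap(2->sink), augmenting paths through that edge carry 1 more unit.
New max flow = 5. Increase = 1.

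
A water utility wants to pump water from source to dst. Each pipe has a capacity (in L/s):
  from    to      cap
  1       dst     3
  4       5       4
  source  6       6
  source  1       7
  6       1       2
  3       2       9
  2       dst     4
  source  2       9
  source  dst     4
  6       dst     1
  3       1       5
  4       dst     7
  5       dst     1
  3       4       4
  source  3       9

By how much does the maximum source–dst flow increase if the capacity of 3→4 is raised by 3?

Original max flow = 16.
After raising cap(3→4), augmenting paths through that edge carry 3 more units.
New max flow = 19. Increase = 3.

3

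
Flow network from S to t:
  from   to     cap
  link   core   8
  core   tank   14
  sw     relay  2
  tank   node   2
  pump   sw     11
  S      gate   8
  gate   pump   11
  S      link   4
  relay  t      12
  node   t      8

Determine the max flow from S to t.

Augment S→link→core→tank→node→t: bottleneck 2. Total 2.
Augment S→gate→pump→sw→relay→t: bottleneck 2. Total 4.
No augmenting path remains in the residual graph.

4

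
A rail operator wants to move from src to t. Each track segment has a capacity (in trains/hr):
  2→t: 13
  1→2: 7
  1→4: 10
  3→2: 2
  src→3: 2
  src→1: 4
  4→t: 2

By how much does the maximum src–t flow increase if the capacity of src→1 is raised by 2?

Original max flow = 6.
After raising cap(src→1), augmenting paths through that edge carry 2 more units.
New max flow = 8. Increase = 2.

2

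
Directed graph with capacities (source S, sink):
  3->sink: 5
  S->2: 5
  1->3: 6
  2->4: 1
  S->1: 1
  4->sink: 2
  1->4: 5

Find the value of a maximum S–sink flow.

2

Augment S->2->4->sink: bottleneck 1. Total 1.
Augment S->1->4->sink: bottleneck 1. Total 2.
No augmenting path remains in the residual graph.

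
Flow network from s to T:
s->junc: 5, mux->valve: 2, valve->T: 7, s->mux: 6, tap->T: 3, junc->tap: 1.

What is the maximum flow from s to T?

3

Augment s->mux->valve->T: bottleneck 2. Total 2.
Augment s->junc->tap->T: bottleneck 1. Total 3.
No augmenting path remains in the residual graph.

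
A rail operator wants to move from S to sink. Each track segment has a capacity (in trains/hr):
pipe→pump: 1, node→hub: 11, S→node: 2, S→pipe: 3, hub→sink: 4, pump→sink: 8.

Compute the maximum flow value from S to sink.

3

Augment S→node→hub→sink: bottleneck 2. Total 2.
Augment S→pipe→pump→sink: bottleneck 1. Total 3.
No augmenting path remains in the residual graph.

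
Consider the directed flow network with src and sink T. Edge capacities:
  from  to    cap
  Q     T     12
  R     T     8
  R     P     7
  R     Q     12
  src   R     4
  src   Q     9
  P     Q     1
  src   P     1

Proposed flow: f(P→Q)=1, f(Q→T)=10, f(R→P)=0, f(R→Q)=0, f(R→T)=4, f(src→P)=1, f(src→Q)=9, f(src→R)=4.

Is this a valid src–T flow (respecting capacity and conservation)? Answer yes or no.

Every edge has 0 ≤ f(e) ≤ cap(e).
At each intermediate node, inflow equals outflow.

Yes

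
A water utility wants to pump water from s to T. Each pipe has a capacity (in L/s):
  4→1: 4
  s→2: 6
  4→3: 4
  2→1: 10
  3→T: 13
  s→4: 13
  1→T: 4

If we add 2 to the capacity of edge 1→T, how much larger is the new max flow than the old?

2

Original max flow = 8.
After raising cap(1→T), augmenting paths through that edge carry 2 more units.
New max flow = 10. Increase = 2.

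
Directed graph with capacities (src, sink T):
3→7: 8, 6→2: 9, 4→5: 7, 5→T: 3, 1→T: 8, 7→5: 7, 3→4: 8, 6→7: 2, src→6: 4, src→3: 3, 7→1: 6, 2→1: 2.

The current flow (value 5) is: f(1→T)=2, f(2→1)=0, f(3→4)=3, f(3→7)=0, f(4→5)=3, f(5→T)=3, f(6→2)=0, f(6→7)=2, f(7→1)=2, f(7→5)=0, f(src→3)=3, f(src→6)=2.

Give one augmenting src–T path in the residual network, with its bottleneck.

src→6→2→1→T, bottleneck 2

Residual along src→6→2→1→T: src→6: 2, 6→2: 9, 2→1: 2, 1→T: 6.
Bottleneck = min = 2.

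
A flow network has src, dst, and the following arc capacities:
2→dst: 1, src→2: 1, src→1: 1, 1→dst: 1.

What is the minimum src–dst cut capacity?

Max flow = 2 (via 2 augmenting paths).
In the residual at optimum, the set reachable from src is {src}.
Cut edges: src→1 (cap 1), src→2 (cap 1). Sum = 2.

2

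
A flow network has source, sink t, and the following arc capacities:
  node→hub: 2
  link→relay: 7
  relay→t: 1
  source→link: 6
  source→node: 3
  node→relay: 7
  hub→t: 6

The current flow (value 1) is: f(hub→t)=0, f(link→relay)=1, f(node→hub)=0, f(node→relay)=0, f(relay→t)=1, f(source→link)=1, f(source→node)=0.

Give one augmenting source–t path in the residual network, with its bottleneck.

source→node→hub→t, bottleneck 2

Residual along source→node→hub→t: source→node: 3, node→hub: 2, hub→t: 6.
Bottleneck = min = 2.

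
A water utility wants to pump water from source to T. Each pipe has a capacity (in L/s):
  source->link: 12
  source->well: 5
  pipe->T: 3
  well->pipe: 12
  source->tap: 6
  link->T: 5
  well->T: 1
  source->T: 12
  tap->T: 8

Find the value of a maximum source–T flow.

27

Augment source->T: bottleneck 12. Total 12.
Augment source->well->T: bottleneck 1. Total 13.
Augment source->tap->T: bottleneck 6. Total 19.
Augment source->link->T: bottleneck 5. Total 24.
Augment source->well->pipe->T: bottleneck 3. Total 27.
No augmenting path remains in the residual graph.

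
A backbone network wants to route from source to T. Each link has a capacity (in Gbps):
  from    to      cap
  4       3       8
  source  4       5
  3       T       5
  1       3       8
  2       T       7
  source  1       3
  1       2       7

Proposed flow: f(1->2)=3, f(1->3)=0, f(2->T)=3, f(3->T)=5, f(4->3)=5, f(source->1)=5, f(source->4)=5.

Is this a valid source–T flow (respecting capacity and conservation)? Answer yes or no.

No

Capacity violated on source->1: flow 5 > capacity 3.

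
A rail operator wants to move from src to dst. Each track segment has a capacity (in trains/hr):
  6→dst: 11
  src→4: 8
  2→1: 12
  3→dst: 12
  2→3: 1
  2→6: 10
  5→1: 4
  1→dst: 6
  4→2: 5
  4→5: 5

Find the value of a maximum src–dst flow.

8

Augment src→4→5→1→dst: bottleneck 4. Total 4.
Augment src→4→2→6→dst: bottleneck 4. Total 8.
No augmenting path remains in the residual graph.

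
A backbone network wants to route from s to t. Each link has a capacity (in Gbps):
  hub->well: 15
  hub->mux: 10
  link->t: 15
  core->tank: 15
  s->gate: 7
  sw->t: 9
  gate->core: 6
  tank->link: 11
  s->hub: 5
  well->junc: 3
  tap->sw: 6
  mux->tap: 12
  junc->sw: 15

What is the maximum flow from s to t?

11

Augment s->gate->core->tank->link->t: bottleneck 6. Total 6.
Augment s->hub->well->junc->sw->t: bottleneck 3. Total 9.
Augment s->hub->mux->tap->sw->t: bottleneck 2. Total 11.
No augmenting path remains in the residual graph.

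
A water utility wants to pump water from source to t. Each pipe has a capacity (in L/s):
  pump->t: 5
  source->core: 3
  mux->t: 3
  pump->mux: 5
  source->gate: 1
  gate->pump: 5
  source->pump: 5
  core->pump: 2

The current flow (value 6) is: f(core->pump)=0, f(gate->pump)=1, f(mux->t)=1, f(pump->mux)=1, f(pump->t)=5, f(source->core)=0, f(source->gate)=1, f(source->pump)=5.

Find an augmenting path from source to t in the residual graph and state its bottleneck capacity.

source->core->pump->mux->t, bottleneck 2

Residual along source->core->pump->mux->t: source->core: 3, core->pump: 2, pump->mux: 4, mux->t: 2.
Bottleneck = min = 2.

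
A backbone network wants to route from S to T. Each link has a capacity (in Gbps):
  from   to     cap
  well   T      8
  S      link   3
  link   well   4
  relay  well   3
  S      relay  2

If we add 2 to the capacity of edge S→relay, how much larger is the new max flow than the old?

Original max flow = 5.
After raising cap(S→relay), augmenting paths through that edge carry 1 more unit.
New max flow = 6. Increase = 1.

1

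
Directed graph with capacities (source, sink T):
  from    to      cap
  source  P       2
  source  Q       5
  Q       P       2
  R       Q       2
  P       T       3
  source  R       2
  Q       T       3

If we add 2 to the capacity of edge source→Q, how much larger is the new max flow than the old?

0

Original max flow = 6.
Edge source→Q does not cross the min cut (source side {P, Q, R, source}), so extra capacity there cannot help.
New max flow = 6. Increase = 0.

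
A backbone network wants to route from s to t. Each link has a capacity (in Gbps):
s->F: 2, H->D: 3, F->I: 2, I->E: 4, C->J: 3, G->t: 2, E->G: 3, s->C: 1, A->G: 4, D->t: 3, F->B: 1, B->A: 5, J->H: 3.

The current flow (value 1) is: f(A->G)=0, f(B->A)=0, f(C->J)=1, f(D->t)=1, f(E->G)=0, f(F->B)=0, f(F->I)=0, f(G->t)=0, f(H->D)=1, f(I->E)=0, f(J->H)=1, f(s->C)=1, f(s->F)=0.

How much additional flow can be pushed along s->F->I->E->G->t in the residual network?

2

Residual capacities along the path: s->F: 2, F->I: 2, I->E: 4, E->G: 3, G->t: 2.
Minimum is 2.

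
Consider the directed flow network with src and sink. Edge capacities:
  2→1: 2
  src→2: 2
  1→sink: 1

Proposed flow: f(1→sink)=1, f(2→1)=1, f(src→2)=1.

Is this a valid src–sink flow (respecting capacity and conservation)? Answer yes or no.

Every edge has 0 ≤ f(e) ≤ cap(e).
At each intermediate node, inflow equals outflow.

Yes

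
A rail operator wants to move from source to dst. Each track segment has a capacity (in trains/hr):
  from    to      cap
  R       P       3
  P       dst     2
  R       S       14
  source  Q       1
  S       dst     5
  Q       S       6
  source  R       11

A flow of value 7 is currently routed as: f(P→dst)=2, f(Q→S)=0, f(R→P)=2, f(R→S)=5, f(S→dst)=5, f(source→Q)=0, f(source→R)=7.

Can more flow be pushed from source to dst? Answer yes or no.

No

Residual reachable from source: {P, Q, R, S, source}; dst is not reachable.
Saturated cut: P→dst, S→dst with total capacity 7 = current flow value. Flow is maximum.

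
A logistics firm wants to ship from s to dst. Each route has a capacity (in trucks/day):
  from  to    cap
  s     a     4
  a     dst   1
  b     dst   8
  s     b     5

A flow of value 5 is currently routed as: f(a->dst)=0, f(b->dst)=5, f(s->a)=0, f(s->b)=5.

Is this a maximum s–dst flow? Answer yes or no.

No

Residual path s->a->dst has bottleneck 1 > 0.
Pushing 1 along it raises the flow to 6, so the given flow is not maximum.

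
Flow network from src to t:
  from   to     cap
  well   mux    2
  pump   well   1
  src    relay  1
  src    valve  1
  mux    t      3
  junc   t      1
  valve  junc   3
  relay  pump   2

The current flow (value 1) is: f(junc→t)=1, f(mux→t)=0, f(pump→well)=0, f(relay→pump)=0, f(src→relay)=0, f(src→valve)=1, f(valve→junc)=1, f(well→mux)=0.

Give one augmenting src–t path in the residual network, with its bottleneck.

Residual along src→relay→pump→well→mux→t: src→relay: 1, relay→pump: 2, pump→well: 1, well→mux: 2, mux→t: 3.
Bottleneck = min = 1.

src→relay→pump→well→mux→t, bottleneck 1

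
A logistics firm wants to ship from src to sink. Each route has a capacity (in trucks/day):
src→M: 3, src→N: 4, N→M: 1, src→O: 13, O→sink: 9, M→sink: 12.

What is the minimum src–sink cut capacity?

Max flow = 13 (via 3 augmenting paths).
In the residual at optimum, the set reachable from src is {N, O, src}.
Cut edges: src→M (cap 3), N→M (cap 1), O→sink (cap 9). Sum = 13.

13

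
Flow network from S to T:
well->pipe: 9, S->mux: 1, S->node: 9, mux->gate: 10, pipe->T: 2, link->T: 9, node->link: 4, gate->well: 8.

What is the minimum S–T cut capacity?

5

Max flow = 5 (via 2 augmenting paths).
In the residual at optimum, the set reachable from S is {S, node}.
Cut edges: node->link (cap 4), S->mux (cap 1). Sum = 5.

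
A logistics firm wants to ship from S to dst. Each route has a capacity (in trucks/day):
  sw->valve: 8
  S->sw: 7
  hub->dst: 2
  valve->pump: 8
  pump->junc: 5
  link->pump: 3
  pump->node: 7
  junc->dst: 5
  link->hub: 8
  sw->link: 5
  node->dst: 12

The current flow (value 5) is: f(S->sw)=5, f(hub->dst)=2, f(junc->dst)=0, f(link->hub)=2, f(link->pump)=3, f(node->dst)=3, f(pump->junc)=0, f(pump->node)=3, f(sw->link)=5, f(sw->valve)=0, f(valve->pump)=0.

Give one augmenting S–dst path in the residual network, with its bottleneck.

Residual along S->sw->valve->pump->node->dst: S->sw: 2, sw->valve: 8, valve->pump: 8, pump->node: 4, node->dst: 9.
Bottleneck = min = 2.

S->sw->valve->pump->node->dst, bottleneck 2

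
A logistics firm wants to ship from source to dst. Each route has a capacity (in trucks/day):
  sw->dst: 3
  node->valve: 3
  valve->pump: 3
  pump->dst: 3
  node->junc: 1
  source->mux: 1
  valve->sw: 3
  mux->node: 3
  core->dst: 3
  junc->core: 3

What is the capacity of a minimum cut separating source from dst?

Max flow = 1 (via 1 augmenting path).
In the residual at optimum, the set reachable from source is {source}.
Cut edges: source->mux (cap 1). Sum = 1.

1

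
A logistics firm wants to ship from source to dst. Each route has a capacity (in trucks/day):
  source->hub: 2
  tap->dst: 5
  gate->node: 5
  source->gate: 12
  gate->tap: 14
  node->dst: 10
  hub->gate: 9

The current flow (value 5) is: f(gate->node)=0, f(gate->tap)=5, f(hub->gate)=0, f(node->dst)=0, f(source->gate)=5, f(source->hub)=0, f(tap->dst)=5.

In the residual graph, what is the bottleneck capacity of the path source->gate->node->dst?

Residual capacities along the path: source->gate: 7, gate->node: 5, node->dst: 10.
Minimum is 5.

5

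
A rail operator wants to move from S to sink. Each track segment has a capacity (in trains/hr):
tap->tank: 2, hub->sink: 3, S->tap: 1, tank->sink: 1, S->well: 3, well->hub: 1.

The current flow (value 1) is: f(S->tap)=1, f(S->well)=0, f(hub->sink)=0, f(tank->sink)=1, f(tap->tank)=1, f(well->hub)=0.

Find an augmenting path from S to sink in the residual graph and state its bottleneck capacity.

S->well->hub->sink, bottleneck 1

Residual along S->well->hub->sink: S->well: 3, well->hub: 1, hub->sink: 3.
Bottleneck = min = 1.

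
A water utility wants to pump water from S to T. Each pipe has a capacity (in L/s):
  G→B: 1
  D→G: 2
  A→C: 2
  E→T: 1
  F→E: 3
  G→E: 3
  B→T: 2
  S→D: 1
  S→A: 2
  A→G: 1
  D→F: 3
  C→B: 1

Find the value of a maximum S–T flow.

3

Augment S→A→C→B→T: bottleneck 1. Total 1.
Augment S→A→G→B→T: bottleneck 1. Total 2.
Augment S→D→G→E→T: bottleneck 1. Total 3.
No augmenting path remains in the residual graph.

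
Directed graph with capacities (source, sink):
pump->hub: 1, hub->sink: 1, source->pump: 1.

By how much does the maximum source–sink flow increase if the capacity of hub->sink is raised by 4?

0

Original max flow = 1.
Edge hub->sink does not cross the min cut (source side {source}), so extra capacity there cannot help.
New max flow = 1. Increase = 0.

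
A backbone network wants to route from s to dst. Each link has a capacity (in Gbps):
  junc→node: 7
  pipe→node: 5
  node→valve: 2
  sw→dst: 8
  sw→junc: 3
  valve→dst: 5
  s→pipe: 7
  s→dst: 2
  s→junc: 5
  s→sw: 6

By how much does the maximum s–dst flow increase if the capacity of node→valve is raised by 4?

3

Original max flow = 10.
After raising cap(node→valve), augmenting paths through that edge carry 3 more units.
New max flow = 13. Increase = 3.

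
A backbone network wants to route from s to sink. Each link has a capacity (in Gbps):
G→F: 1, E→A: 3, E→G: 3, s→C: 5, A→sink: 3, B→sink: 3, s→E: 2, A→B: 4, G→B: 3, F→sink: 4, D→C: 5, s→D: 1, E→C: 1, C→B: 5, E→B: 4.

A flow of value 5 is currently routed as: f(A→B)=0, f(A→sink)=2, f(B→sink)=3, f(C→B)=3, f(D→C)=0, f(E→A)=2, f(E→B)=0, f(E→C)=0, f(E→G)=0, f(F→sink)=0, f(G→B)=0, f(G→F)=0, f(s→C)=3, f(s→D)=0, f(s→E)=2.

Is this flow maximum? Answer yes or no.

Residual reachable from s: {B, C, D, s}; sink is not reachable.
Saturated cut: s→E, B→sink with total capacity 5 = current flow value. Flow is maximum.

Yes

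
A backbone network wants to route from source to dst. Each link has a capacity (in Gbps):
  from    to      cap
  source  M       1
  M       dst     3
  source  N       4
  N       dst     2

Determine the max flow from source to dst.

Augment source→M→dst: bottleneck 1. Total 1.
Augment source→N→dst: bottleneck 2. Total 3.
No augmenting path remains in the residual graph.

3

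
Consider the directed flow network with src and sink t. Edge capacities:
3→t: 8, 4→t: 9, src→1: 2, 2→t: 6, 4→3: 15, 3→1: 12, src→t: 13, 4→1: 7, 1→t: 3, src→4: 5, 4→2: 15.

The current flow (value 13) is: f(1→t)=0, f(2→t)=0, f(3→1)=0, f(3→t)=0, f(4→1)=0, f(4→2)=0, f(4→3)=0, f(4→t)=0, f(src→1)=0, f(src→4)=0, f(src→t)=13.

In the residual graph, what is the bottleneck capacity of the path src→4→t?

5

Residual capacities along the path: src→4: 5, 4→t: 9.
Minimum is 5.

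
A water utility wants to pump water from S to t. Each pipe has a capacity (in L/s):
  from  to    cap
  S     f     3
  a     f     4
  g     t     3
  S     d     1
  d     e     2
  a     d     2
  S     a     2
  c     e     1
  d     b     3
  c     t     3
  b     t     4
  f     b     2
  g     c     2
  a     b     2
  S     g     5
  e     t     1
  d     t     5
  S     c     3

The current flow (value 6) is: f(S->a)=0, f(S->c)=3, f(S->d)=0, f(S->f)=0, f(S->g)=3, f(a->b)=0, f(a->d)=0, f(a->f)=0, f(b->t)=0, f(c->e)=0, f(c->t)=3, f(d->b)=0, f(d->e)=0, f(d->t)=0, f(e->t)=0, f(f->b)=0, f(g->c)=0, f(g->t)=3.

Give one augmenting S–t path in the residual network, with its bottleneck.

S->d->t, bottleneck 1

Residual along S->d->t: S->d: 1, d->t: 5.
Bottleneck = min = 1.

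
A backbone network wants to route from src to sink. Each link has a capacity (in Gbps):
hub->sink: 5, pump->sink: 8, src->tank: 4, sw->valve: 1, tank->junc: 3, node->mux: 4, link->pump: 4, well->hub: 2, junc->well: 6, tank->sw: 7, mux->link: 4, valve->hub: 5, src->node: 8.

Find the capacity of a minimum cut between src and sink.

Max flow = 7 (via 3 augmenting paths).
In the residual at optimum, the set reachable from src is {junc, node, src, sw, tank, well}.
Cut edges: sw->valve (cap 1), well->hub (cap 2), node->mux (cap 4). Sum = 7.

7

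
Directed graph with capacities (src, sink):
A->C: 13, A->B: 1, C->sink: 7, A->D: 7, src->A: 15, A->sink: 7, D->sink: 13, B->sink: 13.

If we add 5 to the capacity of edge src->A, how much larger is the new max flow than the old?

5

Original max flow = 15.
After raising cap(src->A), augmenting paths through that edge carry 5 more units.
New max flow = 20. Increase = 5.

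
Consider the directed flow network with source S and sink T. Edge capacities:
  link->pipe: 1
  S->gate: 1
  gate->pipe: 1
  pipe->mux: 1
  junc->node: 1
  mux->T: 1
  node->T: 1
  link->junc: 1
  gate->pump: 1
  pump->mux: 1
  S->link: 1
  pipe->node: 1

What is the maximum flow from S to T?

2

Augment S->link->junc->node->T: bottleneck 1. Total 1.
Augment S->gate->pipe->mux->T: bottleneck 1. Total 2.
No augmenting path remains in the residual graph.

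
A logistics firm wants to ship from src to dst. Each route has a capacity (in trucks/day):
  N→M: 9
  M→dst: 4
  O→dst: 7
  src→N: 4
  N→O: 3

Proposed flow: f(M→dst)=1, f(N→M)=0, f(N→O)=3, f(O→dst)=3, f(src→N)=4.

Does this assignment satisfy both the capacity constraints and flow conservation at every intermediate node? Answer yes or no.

Conservation fails at N: inflow 4 ≠ outflow 3.

No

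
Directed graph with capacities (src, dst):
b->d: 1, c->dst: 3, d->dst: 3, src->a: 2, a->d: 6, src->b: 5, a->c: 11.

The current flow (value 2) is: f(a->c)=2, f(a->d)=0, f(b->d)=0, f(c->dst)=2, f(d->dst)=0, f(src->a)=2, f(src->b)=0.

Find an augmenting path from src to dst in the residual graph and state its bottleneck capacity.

src->b->d->dst, bottleneck 1

Residual along src->b->d->dst: src->b: 5, b->d: 1, d->dst: 3.
Bottleneck = min = 1.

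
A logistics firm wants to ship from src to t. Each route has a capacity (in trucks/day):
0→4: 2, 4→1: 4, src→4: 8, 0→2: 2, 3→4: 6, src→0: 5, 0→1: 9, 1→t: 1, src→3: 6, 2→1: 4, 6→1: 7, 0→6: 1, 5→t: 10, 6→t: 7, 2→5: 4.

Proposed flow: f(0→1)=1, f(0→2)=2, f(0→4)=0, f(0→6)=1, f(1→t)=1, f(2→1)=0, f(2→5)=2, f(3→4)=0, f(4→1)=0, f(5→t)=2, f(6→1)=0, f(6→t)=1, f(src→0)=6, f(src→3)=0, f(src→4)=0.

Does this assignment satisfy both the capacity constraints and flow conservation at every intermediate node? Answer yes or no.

No

Capacity violated on src→0: flow 6 > capacity 5.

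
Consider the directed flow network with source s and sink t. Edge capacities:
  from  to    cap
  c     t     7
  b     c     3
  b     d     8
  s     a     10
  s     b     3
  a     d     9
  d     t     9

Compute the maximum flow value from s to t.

12

Augment s→a→d→t: bottleneck 9. Total 9.
Augment s→b→c→t: bottleneck 3. Total 12.
No augmenting path remains in the residual graph.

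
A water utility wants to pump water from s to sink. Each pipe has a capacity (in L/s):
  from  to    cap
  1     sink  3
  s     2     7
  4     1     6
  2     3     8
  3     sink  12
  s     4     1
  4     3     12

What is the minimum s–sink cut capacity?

8

Max flow = 8 (via 2 augmenting paths).
In the residual at optimum, the set reachable from s is {s}.
Cut edges: s→2 (cap 7), s→4 (cap 1). Sum = 8.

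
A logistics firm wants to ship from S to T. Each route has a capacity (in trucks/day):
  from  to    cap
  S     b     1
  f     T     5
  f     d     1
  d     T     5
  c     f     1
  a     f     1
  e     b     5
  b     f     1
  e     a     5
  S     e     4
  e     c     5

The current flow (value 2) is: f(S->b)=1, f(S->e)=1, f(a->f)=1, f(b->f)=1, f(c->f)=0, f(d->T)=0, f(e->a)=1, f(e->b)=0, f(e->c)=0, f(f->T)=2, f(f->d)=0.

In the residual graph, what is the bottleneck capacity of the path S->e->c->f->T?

1

Residual capacities along the path: S->e: 3, e->c: 5, c->f: 1, f->T: 3.
Minimum is 1.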